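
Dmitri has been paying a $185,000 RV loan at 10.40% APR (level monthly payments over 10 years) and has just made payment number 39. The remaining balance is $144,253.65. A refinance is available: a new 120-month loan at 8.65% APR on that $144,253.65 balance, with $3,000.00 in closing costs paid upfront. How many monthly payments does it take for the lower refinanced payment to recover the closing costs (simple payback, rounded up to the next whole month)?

5 months

Current payment = 185,000 × 10.4%/12 / (1 − (1+0.0086667)^−120) = $2,485.95.
Refinanced payment = 144,253.65 × 0.0072083 / (1 − (1+0.0072083)^−120) = $1,800.13.
Monthly savings = $2,485.95 − $1,800.13 = $685.82.
Break-even = $3,000.00 / $685.82 = 4.37 → 5 months.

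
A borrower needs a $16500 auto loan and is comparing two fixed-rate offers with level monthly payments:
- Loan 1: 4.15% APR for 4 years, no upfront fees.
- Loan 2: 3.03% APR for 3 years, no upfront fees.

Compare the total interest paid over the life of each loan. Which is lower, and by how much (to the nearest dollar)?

Loan 2 by $654

Loan 1: monthly rate = 4.15%/12 = 0.0034583; payment = 16,500 × 0.0034583 / (1 − (1+0.0034583)^−48) = $373.66.
Total interest on Loan 1 = 48 × $373.66 − $16,500 = $1,435.68.
Loan 2: at 3.03% the monthly rate is 0.0025250, so the payment is 16,500 × 0.0025250 / (1 − 1.0025250^−36) = $480.06.
Total interest on Loan 2 = 36 × $480.06 − $16,500 = $782.16.
Loan 2 is lower by $653.52.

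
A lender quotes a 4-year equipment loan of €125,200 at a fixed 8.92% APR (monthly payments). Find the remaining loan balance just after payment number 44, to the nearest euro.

€12,216

With monthly rate i = 8.92%/12 = 0.0074333, the balance after k of n payments is P · [(1+i)^n − (1+i)^k] / [(1+i)^n − 1].
(1+0.0074333)^48 = 1.42686600 and (1+0.0074333)^44 = 1.38521735, so the balance is 125,200 × (1.42686600 − 1.38521735) / (1.42686600 − 1) = €12,215.57.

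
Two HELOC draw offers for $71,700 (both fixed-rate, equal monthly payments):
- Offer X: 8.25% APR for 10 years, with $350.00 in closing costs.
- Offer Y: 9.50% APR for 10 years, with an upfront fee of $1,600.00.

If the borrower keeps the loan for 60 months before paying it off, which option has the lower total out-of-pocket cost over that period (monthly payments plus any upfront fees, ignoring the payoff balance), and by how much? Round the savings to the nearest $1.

Offer X by $4,152

Offer X: monthly rate = 8.25%/12 = 0.0068750; payment = 71,700 × 0.0068750 / (1 − (1+0.0068750)^−120) = $879.42.
Offer Y: at 9.50% the monthly rate is 0.0079167, so the payment is 71,700 × 0.0079167 / (1 − 1.0079167^−120) = $927.78.
Over 60 months: Offer X costs 60 × $879.42 + $350.00 = $53,115.20; Offer Y costs 60 × $927.78 + $1,600.00 = $57,266.80.
Offer X is cheaper by $57,266.80 − $53,115.20 = $4,151.60.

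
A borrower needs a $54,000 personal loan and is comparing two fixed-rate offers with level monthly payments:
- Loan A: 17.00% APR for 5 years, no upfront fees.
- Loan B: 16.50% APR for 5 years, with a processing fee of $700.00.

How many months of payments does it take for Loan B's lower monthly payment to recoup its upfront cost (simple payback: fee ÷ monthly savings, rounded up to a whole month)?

49 months

Loan A: at 17.00% the monthly rate is 0.0141667, so the payment is 54,000 × 0.0141667 / (1 − 1.0141667^−60) = $1,342.04.
Loan B: monthly rate = 16.5%/12 = 0.0137500; payment = 54,000 × 0.0137500 / (1 − (1+0.0137500)^−60) = $1,327.56.
Monthly savings = $1,342.04 − $1,327.56 = $14.48.
Break-even = $700.00 / $14.48 = 48.34 → 49 months.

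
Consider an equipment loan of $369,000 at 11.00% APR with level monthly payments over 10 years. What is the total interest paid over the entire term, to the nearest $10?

At 11.00% the monthly rate is 0.0091667, so the payment is 369,000 × 0.0091667 / (1 − 1.0091667^−120) = $5,082.98.
Total paid = 120 × $5,082.98 = $609,957.60; interest = $609,957.60 − $369,000 = $240,957.60.

$240,960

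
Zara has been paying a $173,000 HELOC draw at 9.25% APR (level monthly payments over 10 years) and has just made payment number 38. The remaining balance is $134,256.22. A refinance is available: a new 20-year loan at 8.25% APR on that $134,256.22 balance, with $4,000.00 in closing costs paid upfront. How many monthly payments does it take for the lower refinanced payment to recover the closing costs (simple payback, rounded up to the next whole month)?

Current payment = 173,000 × 9.25%/12 / (1 − (1+0.0077083)^−120) = $2,214.97.
Refinanced payment = 134,256.22 × 0.0068750 / (1 − (1+0.0068750)^−240) = $1,143.95.
Monthly savings = $2,214.97 − $1,143.95 = $1,071.02.
Break-even = $4,000.00 / $1,071.02 = 3.73 → 4 months.

4 months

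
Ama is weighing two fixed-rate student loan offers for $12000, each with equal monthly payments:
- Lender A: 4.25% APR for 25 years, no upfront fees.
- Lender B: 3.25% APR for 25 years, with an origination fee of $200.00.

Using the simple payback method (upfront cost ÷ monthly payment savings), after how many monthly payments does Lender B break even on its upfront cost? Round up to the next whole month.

Lender A: at 4.25% the monthly rate is 0.0035417, so the payment is 12,000 × 0.0035417 / (1 − 1.0035417^−300) = $65.01.
Lender B: monthly rate = 3.25%/12 = 0.0027083; payment = 12,000 × 0.0027083 / (1 − (1+0.0027083)^−300) = $58.48.
Monthly savings = $65.01 − $58.48 = $6.53.
Break-even = $200.00 / $6.53 = 30.63 → 31 months.

31 months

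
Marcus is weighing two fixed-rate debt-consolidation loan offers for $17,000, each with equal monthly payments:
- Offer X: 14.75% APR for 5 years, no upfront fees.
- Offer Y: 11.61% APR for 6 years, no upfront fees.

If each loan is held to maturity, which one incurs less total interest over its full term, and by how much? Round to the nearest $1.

Offer Y by $450

Offer X: monthly rate = 14.75%/12 = 0.0122917; payment = 17,000 × 0.0122917 / (1 − (1+0.0122917)^−60) = $402.20.
Total interest on Offer X = 60 × $402.20 − $17,000 = $7,132.00.
Offer Y: at 11.61% the monthly rate is 0.0096750, so the payment is 17,000 × 0.0096750 / (1 − 1.0096750^−72) = $328.92.
Total interest on Offer Y = 72 × $328.92 − $17,000 = $6,682.24.
Offer Y is lower by $449.76.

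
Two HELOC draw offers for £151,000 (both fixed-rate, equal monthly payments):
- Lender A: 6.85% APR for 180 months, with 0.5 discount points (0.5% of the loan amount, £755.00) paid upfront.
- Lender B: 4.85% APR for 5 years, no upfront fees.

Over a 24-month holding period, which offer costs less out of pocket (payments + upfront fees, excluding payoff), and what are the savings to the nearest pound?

Lender A by £35,115

Lender A: monthly rate = 6.85%/12 = 0.0057083; payment = 151,000 × 0.0057083 / (1 − (1+0.0057083)^−180) = £1,344.60.
Lender B: monthly rate = 4.85%/12 = 0.0040417; payment = 151,000 × 0.0040417 / (1 − (1+0.0040417)^−60) = £2,839.19.
Over 24 months: Lender A costs 24 × £1,344.60 + £755.00 = £33,025.40; Lender B costs 24 × £2,839.19 = £68,140.56.
Lender A is cheaper by £68,140.56 − £33,025.40 = £35,115.16.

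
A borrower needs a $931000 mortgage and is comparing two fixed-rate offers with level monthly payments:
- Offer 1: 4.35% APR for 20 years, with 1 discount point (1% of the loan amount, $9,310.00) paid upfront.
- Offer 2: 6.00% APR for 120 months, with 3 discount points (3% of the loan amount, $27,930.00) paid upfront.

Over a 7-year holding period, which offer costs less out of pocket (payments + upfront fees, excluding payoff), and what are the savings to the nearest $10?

Offer 1: monthly rate = 4.35%/12 = 0.0036250; payment = 931,000 × 0.0036250 / (1 − (1+0.0036250)^−240) = $5,814.85.
Offer 2: monthly rate = 6%/12 = 0.0050000; payment = 931,000 × 0.0050000 / (1 − (1+0.0050000)^−120) = $10,336.01.
Over 84 months: Offer 1 costs 84 × $5,814.85 + $9,310.00 = $497,757.40; Offer 2 costs 84 × $10,336.01 + $27,930.00 = $896,154.84.
Offer 1 is cheaper by $896,154.84 − $497,757.40 = $398,397.44.

Offer 1 by $398,400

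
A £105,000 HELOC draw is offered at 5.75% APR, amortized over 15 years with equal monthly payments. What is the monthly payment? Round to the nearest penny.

£871.93

At 5.75% the monthly rate is 0.0047917, so the payment is 105,000 × 0.0047917 / (1 − 1.0047917^−180) = £871.93.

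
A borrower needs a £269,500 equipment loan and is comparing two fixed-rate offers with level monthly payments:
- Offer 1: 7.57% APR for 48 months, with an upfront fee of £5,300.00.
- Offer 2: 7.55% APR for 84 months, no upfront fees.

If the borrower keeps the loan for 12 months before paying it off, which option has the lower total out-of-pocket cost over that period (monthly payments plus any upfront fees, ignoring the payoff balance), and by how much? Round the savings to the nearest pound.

Offer 1: monthly rate = 7.57%/12 = 0.0063083; payment = 269,500 × 0.0063083 / (1 − (1+0.0063083)^−48) = £6,525.02.
Offer 2: at 7.55% the monthly rate is 0.0062917, so the payment is 269,500 × 0.0062917 / (1 − 1.0062917^−84) = £4,140.32.
Over 12 months: Offer 1 costs 12 × £6,525.02 + £5,300.00 = £83,600.24; Offer 2 costs 12 × £4,140.32 = £49,683.84.
Offer 2 is cheaper by £83,600.24 − £49,683.84 = £33,916.40.

Offer 2 by £33,916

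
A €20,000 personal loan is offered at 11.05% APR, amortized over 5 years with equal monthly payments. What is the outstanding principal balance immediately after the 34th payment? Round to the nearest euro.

€10,025

With monthly rate i = 11.05%/12 = 0.0092083, the balance after k of n payments is P · [(1+i)^n − (1+i)^k] / [(1+i)^n − 1].
(1+0.0092083)^60 = 1.73320398 and (1+0.0092083)^34 = 1.36567749, so the balance is 20,000 × (1.73320398 − 1.36567749) / (1.73320398 − 1) = €10,025.22.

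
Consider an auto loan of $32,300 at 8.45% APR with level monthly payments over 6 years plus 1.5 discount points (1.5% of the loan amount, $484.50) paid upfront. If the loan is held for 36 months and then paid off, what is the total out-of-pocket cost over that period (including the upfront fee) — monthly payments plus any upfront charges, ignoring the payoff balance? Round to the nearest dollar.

$21,129

Monthly rate = 8.45%/12 = 0.0070417; payment = 32,300 × 0.0070417 / (1 − (1+0.0070417)^−72) = $573.45.
Total outlay = 36 × $573.45 + $484.50 = $21,128.70.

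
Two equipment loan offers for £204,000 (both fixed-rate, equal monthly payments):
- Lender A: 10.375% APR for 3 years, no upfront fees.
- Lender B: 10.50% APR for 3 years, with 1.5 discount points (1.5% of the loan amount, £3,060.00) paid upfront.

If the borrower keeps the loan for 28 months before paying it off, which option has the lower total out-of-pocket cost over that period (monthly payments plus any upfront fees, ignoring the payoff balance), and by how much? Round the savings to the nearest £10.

Lender A: monthly rate = 10.375%/12 = 0.0086458; payment = 204,000 × 0.0086458 / (1 − (1+0.0086458)^−36) = £6,618.48.
Lender B: at 10.50% the monthly rate is 0.0087500, so the payment is 204,000 × 0.0087500 / (1 − 1.0087500^−36) = £6,630.50.
Over 28 months: Lender A costs 28 × £6,618.48 = £185,317.44; Lender B costs 28 × £6,630.50 + £3,060.00 = £188,714.00.
Lender A is cheaper by £188,714.00 − £185,317.44 = £3,396.56.

Lender A by £3,400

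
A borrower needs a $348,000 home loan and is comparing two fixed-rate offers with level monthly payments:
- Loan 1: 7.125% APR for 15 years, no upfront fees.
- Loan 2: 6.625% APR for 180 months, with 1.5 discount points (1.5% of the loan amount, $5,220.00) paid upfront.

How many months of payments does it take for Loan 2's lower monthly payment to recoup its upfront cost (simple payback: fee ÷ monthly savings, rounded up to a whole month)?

Loan 1: at 7.125% the monthly rate is 0.0059375, so the payment is 348,000 × 0.0059375 / (1 − 1.0059375^−180) = $3,152.29.
Loan 2: monthly rate = 6.625%/12 = 0.0055208; payment = 348,000 × 0.0055208 / (1 − (1+0.0055208)^−180) = $3,055.42.
Monthly savings = $3,152.29 − $3,055.42 = $96.87.
Break-even = $5,220.00 / $96.87 = 53.89 → 54 months.

54 months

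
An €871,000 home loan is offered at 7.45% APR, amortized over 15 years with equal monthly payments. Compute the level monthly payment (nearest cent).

€8,049.55

Monthly rate = 7.45%/12 = 0.0062083; payment = 871,000 × 0.0062083 / (1 − (1+0.0062083)^−180) = €8,049.55.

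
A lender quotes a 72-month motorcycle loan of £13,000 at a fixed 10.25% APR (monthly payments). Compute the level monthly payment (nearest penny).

At 10.25% the monthly rate is 0.0085417, so the payment is 13,000 × 0.0085417 / (1 − 1.0085417^−72) = £242.48.

£242.48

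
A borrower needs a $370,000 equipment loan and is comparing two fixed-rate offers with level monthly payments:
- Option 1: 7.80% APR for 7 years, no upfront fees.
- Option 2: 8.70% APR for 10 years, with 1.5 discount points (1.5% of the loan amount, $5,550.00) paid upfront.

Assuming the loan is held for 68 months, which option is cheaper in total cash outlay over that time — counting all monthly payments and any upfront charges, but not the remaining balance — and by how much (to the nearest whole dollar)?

Option 1: at 7.80% the monthly rate is 0.0065000, so the payment is 370,000 × 0.0065000 / (1 − 1.0065000^−84) = $5,730.10.
Option 2: monthly rate = 8.7%/12 = 0.0072500; payment = 370,000 × 0.0072500 / (1 − (1+0.0072500)^−120) = $4,627.14.
Over 68 months: Option 1 costs 68 × $5,730.10 = $389,646.80; Option 2 costs 68 × $4,627.14 + $5,550.00 = $320,195.52.
Option 2 is cheaper by $389,646.80 − $320,195.52 = $69,451.28.

Option 2 by $69,451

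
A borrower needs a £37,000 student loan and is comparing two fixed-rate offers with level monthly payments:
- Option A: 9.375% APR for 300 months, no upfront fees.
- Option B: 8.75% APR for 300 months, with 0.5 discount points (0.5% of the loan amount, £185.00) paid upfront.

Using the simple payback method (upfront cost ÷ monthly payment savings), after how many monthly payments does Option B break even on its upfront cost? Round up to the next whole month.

Option A: monthly rate = 9.375%/12 = 0.0078125; payment = 37,000 × 0.0078125 / (1 − (1+0.0078125)^−300) = £320.06.
Option B: at 8.75% the monthly rate is 0.0072917, so the payment is 37,000 × 0.0072917 / (1 − 1.0072917^−300) = £304.19.
Monthly savings = £320.06 − £304.19 = £15.87.
Break-even = £185.00 / £15.87 = 11.66 → 12 months.

12 months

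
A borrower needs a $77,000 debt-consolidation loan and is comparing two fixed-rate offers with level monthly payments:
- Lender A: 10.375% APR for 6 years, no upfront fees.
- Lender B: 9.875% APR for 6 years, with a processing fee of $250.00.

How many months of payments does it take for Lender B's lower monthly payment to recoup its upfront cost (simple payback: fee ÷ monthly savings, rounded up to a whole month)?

Lender A: monthly rate = 10.375%/12 = 0.0086458; payment = 77,000 × 0.0086458 / (1 − (1+0.0086458)^−72) = $1,441.09.
Lender B: at 9.875% the monthly rate is 0.0082292, so the payment is 77,000 × 0.0082292 / (1 − 1.0082292^−72) = $1,421.64.
Monthly savings = $1,441.09 − $1,421.64 = $19.45.
Break-even = $250.00 / $19.45 = 12.85 → 13 months.

13 months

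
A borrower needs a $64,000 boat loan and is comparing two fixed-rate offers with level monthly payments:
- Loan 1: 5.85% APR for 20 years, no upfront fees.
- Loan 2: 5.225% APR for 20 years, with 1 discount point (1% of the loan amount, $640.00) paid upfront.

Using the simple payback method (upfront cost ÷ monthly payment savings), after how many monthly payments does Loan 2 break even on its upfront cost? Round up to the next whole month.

29 months

Loan 1: at 5.85% the monthly rate is 0.0048750, so the payment is 64,000 × 0.0048750 / (1 − 1.0048750^−240) = $452.99.
Loan 2: monthly rate = 5.225%/12 = 0.0043542; payment = 64,000 × 0.0043542 / (1 − (1+0.0043542)^−240) = $430.37.
Monthly savings = $452.99 − $430.37 = $22.62.
Break-even = $640.00 / $22.62 = 28.29 → 29 months.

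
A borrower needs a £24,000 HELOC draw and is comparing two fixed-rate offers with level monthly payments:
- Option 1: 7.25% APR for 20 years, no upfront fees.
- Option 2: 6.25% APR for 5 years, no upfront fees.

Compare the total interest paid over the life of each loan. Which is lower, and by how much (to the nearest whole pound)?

Option 1: at 7.25% the monthly rate is 0.0060417, so the payment is 24,000 × 0.0060417 / (1 − 1.0060417^−240) = £189.69.
Total interest on Option 1 = 240 × £189.69 − £24,000 = £21,525.60.
Option 2: monthly rate = 6.25%/12 = 0.0052083; payment = 24,000 × 0.0052083 / (1 − (1+0.0052083)^−60) = £466.78.
Total interest on Option 2 = 60 × £466.78 − £24,000 = £4,006.80.
Option 2 is lower by £17,518.80.

Option 2 by £17,519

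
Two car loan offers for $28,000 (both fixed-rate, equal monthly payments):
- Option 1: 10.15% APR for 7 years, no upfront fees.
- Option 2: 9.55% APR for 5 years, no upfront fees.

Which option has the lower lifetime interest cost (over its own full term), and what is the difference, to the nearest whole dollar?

Option 2 by $3,904

Option 1: at 10.15% the monthly rate is 0.0084583, so the payment is 28,000 × 0.0084583 / (1 − 1.0084583^−84) = $467.01.
Total interest on Option 1 = 84 × $467.01 − $28,000 = $11,228.84.
Option 2: monthly rate = 9.55%/12 = 0.0079583; payment = 28,000 × 0.0079583 / (1 − (1+0.0079583)^−60) = $588.74.
Total interest on Option 2 = 60 × $588.74 − $28,000 = $7,324.40.
Option 2 is lower by $3,904.44.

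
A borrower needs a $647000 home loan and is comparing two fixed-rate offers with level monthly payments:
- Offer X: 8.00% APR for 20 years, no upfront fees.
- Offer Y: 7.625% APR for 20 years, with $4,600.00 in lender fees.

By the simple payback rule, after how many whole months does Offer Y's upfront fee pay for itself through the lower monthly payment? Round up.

31 months

Offer X: monthly rate = 8%/12 = 0.0066667; payment = 647,000 × 0.0066667 / (1 − (1+0.0066667)^−240) = $5,411.77.
Offer Y: at 7.625% the monthly rate is 0.0063542, so the payment is 647,000 × 0.0063542 / (1 − 1.0063542^−240) = $5,261.75.
Monthly savings = $5,411.77 − $5,261.75 = $150.02.
Break-even = $4,600.00 / $150.02 = 30.66 → 31 months.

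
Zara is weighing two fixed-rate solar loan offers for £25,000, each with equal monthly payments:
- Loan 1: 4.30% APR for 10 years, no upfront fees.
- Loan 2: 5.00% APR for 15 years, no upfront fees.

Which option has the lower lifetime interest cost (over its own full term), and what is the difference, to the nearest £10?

Loan 1: monthly rate = 4.3%/12 = 0.0035833; payment = 25,000 × 0.0035833 / (1 − (1+0.0035833)^−120) = £256.69.
Total interest on Loan 1 = 120 × £256.69 − £25,000 = £5,802.80.
Loan 2: monthly rate = 5%/12 = 0.0041667; payment = 25,000 × 0.0041667 / (1 − (1+0.0041667)^−180) = £197.70.
Total interest on Loan 2 = 180 × £197.70 − £25,000 = £10,586.00.
Loan 1 is lower by £4,783.20.

Loan 1 by £4,780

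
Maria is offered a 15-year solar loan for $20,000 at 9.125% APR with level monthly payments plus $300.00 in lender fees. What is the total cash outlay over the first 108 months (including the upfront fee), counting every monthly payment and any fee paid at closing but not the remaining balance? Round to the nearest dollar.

$22,369

Monthly rate = 9.125%/12 = 0.0076042; payment = 20,000 × 0.0076042 / (1 − (1+0.0076042)^−180) = $204.34.
Total outlay = 108 × $204.34 + $300.00 = $22,368.72.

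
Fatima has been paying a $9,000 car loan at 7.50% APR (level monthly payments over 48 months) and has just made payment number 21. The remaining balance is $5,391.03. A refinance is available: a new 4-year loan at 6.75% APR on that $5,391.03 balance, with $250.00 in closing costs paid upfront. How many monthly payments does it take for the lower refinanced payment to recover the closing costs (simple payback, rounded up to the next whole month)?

3 months

Current payment = 9,000 × 7.5%/12 / (1 − (1+0.0062500)^−48) = $217.61.
Refinanced payment = 5,391.03 × 0.0056250 / (1 − (1+0.0056250)^−48) = $128.47.
Monthly savings = $217.61 − $128.47 = $89.14.
Break-even = $250.00 / $89.14 = 2.80 → 3 months.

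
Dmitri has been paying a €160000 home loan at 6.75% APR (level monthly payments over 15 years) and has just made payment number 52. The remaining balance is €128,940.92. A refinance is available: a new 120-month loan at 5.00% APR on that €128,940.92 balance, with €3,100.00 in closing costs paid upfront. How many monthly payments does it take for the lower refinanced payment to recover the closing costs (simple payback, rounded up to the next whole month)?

65 months

Current payment = 160,000 × 6.75%/12 / (1 − (1+0.0056250)^−180) = €1,415.86.
Refinanced payment = 128,940.92 × 0.0041667 / (1 − (1+0.0041667)^−120) = €1,367.62.
Monthly savings = €1,415.86 − €1,367.62 = €48.24.
Break-even = €3,100.00 / €48.24 = 64.26 → 65 months.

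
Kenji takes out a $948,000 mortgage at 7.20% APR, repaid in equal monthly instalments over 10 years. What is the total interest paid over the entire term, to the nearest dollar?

$384,606

Monthly rate = 7.2%/12 = 0.0060000; payment = 948,000 × 0.0060000 / (1 − (1+0.0060000)^−120) = $11,105.05.
Total paid = 120 × $11,105.05 = $1,332,606.00; interest = $1,332,606.00 − $948,000 = $384,606.00.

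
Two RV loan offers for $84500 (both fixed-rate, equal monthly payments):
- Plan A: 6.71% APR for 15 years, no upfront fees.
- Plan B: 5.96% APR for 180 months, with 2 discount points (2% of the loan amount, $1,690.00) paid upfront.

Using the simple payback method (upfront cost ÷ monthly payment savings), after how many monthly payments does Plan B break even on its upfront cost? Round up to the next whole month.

Plan A: at 6.71% the monthly rate is 0.0055917, so the payment is 84,500 × 0.0055917 / (1 − 1.0055917^−180) = $745.88.
Plan B: monthly rate = 5.96%/12 = 0.0049667; payment = 84,500 × 0.0049667 / (1 − (1+0.0049667)^−180) = $711.23.
Monthly savings = $745.88 − $711.23 = $34.65.
Break-even = $1,690.00 / $34.65 = 48.77 → 49 months.

49 months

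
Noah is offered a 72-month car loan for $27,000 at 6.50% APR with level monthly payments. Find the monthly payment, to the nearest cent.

Monthly rate = 6.5%/12 = 0.0054167; payment = 27,000 × 0.0054167 / (1 − (1+0.0054167)^−72) = $453.87.

$453.87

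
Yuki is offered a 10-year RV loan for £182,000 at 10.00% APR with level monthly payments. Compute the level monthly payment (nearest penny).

Monthly rate = 10%/12 = 0.0083333; payment = 182,000 × 0.0083333 / (1 − (1+0.0083333)^−120) = £2,405.14.

£2,405.14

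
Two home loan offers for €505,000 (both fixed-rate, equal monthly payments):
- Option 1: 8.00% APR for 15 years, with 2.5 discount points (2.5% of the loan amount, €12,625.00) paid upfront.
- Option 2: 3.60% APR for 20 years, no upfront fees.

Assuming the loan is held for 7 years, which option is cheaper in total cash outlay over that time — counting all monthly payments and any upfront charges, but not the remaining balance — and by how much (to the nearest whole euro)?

Option 1: at 8.00% the monthly rate is 0.0066667, so the payment is 505,000 × 0.0066667 / (1 − 1.0066667^−180) = €4,826.04.
Option 2: at 3.60% the monthly rate is 0.0030000, so the payment is 505,000 × 0.0030000 / (1 − 1.0030000^−240) = €2,954.81.
Over 84 months: Option 1 costs 84 × €4,826.04 + €12,625.00 = €418,012.36; Option 2 costs 84 × €2,954.81 = €248,204.04.
Option 2 is cheaper by €418,012.36 − €248,204.04 = €169,808.32.

Option 2 by €169,808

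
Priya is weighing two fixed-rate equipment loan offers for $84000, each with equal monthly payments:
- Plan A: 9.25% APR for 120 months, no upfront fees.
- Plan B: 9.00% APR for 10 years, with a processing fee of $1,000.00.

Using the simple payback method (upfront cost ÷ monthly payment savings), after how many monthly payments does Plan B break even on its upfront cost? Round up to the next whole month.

88 months

Plan A: at 9.25% the monthly rate is 0.0077083, so the payment is 84,000 × 0.0077083 / (1 − 1.0077083^−120) = $1,075.47.
Plan B: at 9.00% the monthly rate is 0.0075000, so the payment is 84,000 × 0.0075000 / (1 − 1.0075000^−120) = $1,064.08.
Monthly savings = $1,075.47 − $1,064.08 = $11.39.
Break-even = $1,000.00 / $11.39 = 87.80 → 88 months.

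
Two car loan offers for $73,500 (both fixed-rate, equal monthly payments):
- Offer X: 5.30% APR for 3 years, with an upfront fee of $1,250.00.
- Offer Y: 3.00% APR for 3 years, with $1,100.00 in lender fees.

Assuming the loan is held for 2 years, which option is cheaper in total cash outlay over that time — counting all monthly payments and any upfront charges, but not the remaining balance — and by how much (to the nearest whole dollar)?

Offer Y by $1,957

Offer X: at 5.30% the monthly rate is 0.0044167, so the payment is 73,500 × 0.0044167 / (1 − 1.0044167^−36) = $2,212.77.
Offer Y: monthly rate = 3%/12 = 0.0025000; payment = 73,500 × 0.0025000 / (1 − (1+0.0025000)^−36) = $2,137.47.
Over 24 months: Offer X costs 24 × $2,212.77 + $1,250.00 = $54,356.48; Offer Y costs 24 × $2,137.47 + $1,100.00 = $52,399.28.
Offer Y is cheaper by $54,356.48 − $52,399.28 = $1,957.20.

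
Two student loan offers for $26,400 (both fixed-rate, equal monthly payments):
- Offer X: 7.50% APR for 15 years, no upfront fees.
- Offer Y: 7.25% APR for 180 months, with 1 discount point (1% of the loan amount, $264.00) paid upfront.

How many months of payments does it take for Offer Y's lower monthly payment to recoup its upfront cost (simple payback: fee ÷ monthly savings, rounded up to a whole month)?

Offer X: monthly rate = 7.5%/12 = 0.0062500; payment = 26,400 × 0.0062500 / (1 − (1+0.0062500)^−180) = $244.73.
Offer Y: at 7.25% the monthly rate is 0.0060417, so the payment is 26,400 × 0.0060417 / (1 − 1.0060417^−180) = $241.00.
Monthly savings = $244.73 − $241.00 = $3.73.
Break-even = $264.00 / $3.73 = 70.78 → 71 months.

71 months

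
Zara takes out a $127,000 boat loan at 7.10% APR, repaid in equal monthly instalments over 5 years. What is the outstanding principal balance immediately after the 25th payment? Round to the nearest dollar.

With monthly rate i = 7.1%/12 = 0.0059167, the balance after k of n payments is P · [(1+i)^n − (1+i)^k] / [(1+i)^n − 1].
(1+0.0059167)^60 = 1.42468953 and (1+0.0059167)^25 = 1.15891103, so the balance is 127,000 × (1.42468953 − 1.15891103) / (1.42468953 − 1) = $79,478.93.

$79,479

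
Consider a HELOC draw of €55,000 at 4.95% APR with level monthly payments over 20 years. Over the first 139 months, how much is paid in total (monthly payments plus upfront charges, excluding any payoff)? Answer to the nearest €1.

At 4.95% the monthly rate is 0.0041250, so the payment is 55,000 × 0.0041250 / (1 − 1.0041250^−240) = €361.46.
Total outlay = 139 × €361.46 = €50,242.94.

€50,243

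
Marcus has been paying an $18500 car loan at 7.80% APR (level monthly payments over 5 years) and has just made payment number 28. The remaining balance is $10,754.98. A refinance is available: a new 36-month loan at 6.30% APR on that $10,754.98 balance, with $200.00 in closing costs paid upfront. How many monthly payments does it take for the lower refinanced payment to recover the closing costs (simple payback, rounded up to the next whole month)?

Current payment = 18,500 × 7.8%/12 / (1 − (1+0.0065000)^−60) = $373.35.
Refinanced payment = 10,754.98 × 0.0052500 / (1 − (1+0.0052500)^−36) = $328.65.
Monthly savings = $373.35 − $328.65 = $44.70.
Break-even = $200.00 / $44.70 = 4.47 → 5 months.

5 months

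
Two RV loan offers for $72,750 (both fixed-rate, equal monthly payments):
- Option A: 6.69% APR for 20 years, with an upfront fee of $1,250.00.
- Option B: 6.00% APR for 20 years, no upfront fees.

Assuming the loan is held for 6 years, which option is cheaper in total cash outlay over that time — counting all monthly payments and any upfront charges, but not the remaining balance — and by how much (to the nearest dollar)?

Option B by $3,365

Option A: monthly rate = 6.69%/12 = 0.0055750; payment = 72,750 × 0.0055750 / (1 − (1+0.0055750)^−240) = $550.57.
Option B: monthly rate = 6%/12 = 0.0050000; payment = 72,750 × 0.0050000 / (1 − (1+0.0050000)^−240) = $521.20.
Over 72 months: Option A costs 72 × $550.57 + $1,250.00 = $40,891.04; Option B costs 72 × $521.20 = $37,526.40.
Option B is cheaper by $40,891.04 − $37,526.40 = $3,364.64.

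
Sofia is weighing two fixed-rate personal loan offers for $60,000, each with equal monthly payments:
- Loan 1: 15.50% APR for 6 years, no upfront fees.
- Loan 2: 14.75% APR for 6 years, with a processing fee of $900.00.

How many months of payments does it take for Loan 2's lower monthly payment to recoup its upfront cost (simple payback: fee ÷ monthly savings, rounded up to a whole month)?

37 months

Loan 1: monthly rate = 15.5%/12 = 0.0129167; payment = 60,000 × 0.0129167 / (1 − (1+0.0129167)^−72) = $1,285.05.
Loan 2: at 14.75% the monthly rate is 0.0122917, so the payment is 60,000 × 0.0122917 / (1 − 1.0122917^−72) = $1,260.57.
Monthly savings = $1,285.05 − $1,260.57 = $24.48.
Break-even = $900.00 / $24.48 = 36.76 → 37 months.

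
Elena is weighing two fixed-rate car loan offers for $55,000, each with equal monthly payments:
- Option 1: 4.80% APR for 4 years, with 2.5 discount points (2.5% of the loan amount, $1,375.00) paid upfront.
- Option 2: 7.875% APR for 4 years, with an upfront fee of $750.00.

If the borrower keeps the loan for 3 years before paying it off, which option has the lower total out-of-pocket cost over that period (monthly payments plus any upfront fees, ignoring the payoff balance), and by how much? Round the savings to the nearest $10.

Option 1 by $2,180

Option 1: at 4.80% the monthly rate is 0.0040000, so the payment is 55,000 × 0.0040000 / (1 − 1.0040000^−48) = $1,261.63.
Option 2: monthly rate = 7.875%/12 = 0.0065625; payment = 55,000 × 0.0065625 / (1 − (1+0.0065625)^−48) = $1,339.49.
Over 36 months: Option 1 costs 36 × $1,261.63 + $1,375.00 = $46,793.68; Option 2 costs 36 × $1,339.49 + $750.00 = $48,971.64.
Option 1 is cheaper by $48,971.64 − $46,793.68 = $2,177.96.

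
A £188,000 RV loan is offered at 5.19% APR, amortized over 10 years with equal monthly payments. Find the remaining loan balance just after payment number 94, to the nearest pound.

£49,366

With monthly rate i = 5.19%/12 = 0.0043250, the balance after k of n payments is P · [(1+i)^n − (1+i)^k] / [(1+i)^n − 1].
(1+0.0043250)^120 = 1.67846702 and (1+0.0043250)^94 = 1.50031241, so the balance is 188,000 × (1.67846702 − 1.50031241) / (1.67846702 − 1) = £49,365.80.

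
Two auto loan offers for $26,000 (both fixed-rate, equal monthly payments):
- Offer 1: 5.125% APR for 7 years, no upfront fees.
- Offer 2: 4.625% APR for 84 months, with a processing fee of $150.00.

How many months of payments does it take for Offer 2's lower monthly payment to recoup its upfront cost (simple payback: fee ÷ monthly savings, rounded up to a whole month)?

Offer 1: at 5.125% the monthly rate is 0.0042708, so the payment is 26,000 × 0.0042708 / (1 − 1.0042708^−84) = $369.01.
Offer 2: at 4.625% the monthly rate is 0.0038542, so the payment is 26,000 × 0.0038542 / (1 − 1.0038542^−84) = $362.92.
Monthly savings = $369.01 − $362.92 = $6.09.
Break-even = $150.00 / $6.09 = 24.63 → 25 months.

25 months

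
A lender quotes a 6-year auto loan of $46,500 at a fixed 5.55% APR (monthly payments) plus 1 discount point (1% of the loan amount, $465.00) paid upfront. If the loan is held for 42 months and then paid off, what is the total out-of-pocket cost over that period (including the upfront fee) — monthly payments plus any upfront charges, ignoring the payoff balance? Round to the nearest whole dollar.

$32,419

Monthly rate = 5.55%/12 = 0.0046250; payment = 46,500 × 0.0046250 / (1 − (1+0.0046250)^−72) = $760.80.
Total outlay = 42 × $760.80 + $465.00 = $32,418.60.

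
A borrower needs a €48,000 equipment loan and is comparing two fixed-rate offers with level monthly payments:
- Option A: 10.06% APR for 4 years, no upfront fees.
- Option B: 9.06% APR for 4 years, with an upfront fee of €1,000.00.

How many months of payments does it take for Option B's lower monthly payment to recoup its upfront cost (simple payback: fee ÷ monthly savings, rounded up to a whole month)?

Option A: monthly rate = 10.06%/12 = 0.0083833; payment = 48,000 × 0.0083833 / (1 − (1+0.0083833)^−48) = €1,218.79.
Option B: at 9.06% the monthly rate is 0.0075500, so the payment is 48,000 × 0.0075500 / (1 − 1.0075500^−48) = €1,195.85.
Monthly savings = €1,218.79 − €1,195.85 = €22.94.
Break-even = €1,000.00 / €22.94 = 43.59 → 44 months.

44 months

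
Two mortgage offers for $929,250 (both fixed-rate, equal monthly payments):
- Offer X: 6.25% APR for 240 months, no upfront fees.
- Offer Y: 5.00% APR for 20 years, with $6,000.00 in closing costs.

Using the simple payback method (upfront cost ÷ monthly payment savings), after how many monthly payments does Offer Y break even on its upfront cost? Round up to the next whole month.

Offer X: monthly rate = 6.25%/12 = 0.0052083; payment = 929,250 × 0.0052083 / (1 − (1+0.0052083)^−240) = $6,792.15.
Offer Y: monthly rate = 5%/12 = 0.0041667; payment = 929,250 × 0.0041667 / (1 − (1+0.0041667)^−240) = $6,132.64.
Monthly savings = $6,792.15 − $6,132.64 = $659.51.
Break-even = $6,000.00 / $659.51 = 9.10 → 10 months.

10 months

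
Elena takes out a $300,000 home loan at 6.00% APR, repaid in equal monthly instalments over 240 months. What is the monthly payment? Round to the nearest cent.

$2,149.29

At 6.00% the monthly rate is 0.0050000, so the payment is 300,000 × 0.0050000 / (1 − 1.0050000^−240) = $2,149.29.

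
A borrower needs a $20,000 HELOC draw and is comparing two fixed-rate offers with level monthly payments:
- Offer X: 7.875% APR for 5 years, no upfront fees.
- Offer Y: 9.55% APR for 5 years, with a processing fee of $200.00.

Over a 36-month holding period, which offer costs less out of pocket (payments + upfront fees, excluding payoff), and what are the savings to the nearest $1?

Offer X: monthly rate = 7.875%/12 = 0.0065625; payment = 20,000 × 0.0065625 / (1 − (1+0.0065625)^−60) = $404.33.
Offer Y: monthly rate = 9.55%/12 = 0.0079583; payment = 20,000 × 0.0079583 / (1 − (1+0.0079583)^−60) = $420.53.
Over 36 months: Offer X costs 36 × $404.33 = $14,555.88; Offer Y costs 36 × $420.53 + $200.00 = $15,339.08.
Offer X is cheaper by $15,339.08 − $14,555.88 = $783.20.

Offer X by $783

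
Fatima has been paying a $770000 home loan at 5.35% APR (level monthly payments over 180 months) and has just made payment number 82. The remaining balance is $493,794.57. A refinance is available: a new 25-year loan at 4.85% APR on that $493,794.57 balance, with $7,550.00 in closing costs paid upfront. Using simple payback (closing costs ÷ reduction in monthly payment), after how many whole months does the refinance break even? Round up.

Current payment = 770,000 × 5.35%/12 / (1 − (1+0.0044583)^−180) = $6,230.42.
Refinanced payment = 493,794.57 × 0.0040417 / (1 − (1+0.0040417)^−300) = $2,843.68.
Monthly savings = $6,230.42 − $2,843.68 = $3,386.74.
Break-even = $7,550.00 / $3,386.74 = 2.23 → 3 months.

3 months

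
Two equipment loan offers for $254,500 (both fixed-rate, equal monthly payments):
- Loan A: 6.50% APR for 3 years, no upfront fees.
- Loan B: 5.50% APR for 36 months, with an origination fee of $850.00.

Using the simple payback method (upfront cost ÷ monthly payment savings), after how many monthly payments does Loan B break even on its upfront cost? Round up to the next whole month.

Loan A: monthly rate = 6.5%/12 = 0.0054167; payment = 254,500 × 0.0054167 / (1 − (1+0.0054167)^−36) = $7,800.17.
Loan B: at 5.50% the monthly rate is 0.0045833, so the payment is 254,500 × 0.0045833 / (1 − 1.0045833^−36) = $7,684.86.
Monthly savings = $7,800.17 − $7,684.86 = $115.31.
Break-even = $850.00 / $115.31 = 7.37 → 8 months.

8 months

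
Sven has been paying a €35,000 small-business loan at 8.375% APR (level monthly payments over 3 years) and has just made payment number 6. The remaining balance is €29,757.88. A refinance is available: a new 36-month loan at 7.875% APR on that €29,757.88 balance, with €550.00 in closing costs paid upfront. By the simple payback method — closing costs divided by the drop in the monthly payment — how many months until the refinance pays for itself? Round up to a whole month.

4 months

Current payment = 35,000 × 8.375%/12 / (1 − (1+0.0069792)^−36) = €1,102.84.
Refinanced payment = 29,757.88 × 0.0065625 / (1 − (1+0.0065625)^−36) = €930.79.
Monthly savings = €1,102.84 − €930.79 = €172.05.
Break-even = €550.00 / €172.05 = 3.20 → 4 months.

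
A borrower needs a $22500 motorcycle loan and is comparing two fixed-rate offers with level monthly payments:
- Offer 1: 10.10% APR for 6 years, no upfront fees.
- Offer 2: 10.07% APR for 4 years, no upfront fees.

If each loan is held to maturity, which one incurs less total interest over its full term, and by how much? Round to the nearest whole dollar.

Offer 1: monthly rate = 10.1%/12 = 0.0084167; payment = 22,500 × 0.0084167 / (1 − (1+0.0084167)^−72) = $417.97.
Total interest on Offer 1 = 72 × $417.97 − $22,500 = $7,593.84.
Offer 2: monthly rate = 10.07%/12 = 0.0083917; payment = 22,500 × 0.0083917 / (1 − (1+0.0083917)^−48) = $571.41.
Total interest on Offer 2 = 48 × $571.41 − $22,500 = $4,927.68.
Offer 2 is lower by $2,666.16.

Offer 2 by $2,666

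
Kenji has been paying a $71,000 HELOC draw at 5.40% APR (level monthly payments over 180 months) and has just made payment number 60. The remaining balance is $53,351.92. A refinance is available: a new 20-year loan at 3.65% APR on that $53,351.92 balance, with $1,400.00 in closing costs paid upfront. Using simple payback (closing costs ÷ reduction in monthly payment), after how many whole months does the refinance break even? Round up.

Current payment = 71,000 × 5.4%/12 / (1 − (1+0.0045000)^−180) = $576.37.
Refinanced payment = 53,351.92 × 0.0030417 / (1 − (1+0.0030417)^−240) = $313.55.
Monthly savings = $576.37 − $313.55 = $262.82.
Break-even = $1,400.00 / $262.82 = 5.33 → 6 months.

6 months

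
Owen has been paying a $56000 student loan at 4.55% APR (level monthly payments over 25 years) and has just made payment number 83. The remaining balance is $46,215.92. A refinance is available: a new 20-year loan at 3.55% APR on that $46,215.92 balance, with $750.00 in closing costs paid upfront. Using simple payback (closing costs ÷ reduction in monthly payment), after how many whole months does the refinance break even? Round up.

Current payment = 56,000 × 4.55%/12 / (1 − (1+0.0037917)^−300) = $312.86.
Refinanced payment = 46,215.92 × 0.0029583 / (1 − (1+0.0029583)^−240) = $269.22.
Monthly savings = $312.86 − $269.22 = $43.64.
Break-even = $750.00 / $43.64 = 17.19 → 18 months.

18 months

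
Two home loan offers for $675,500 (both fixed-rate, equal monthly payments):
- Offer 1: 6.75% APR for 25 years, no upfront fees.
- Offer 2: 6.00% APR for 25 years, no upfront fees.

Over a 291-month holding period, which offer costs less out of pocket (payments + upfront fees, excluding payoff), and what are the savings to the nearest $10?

Offer 2 by $91,620

Offer 1: monthly rate = 6.75%/12 = 0.0056250; payment = 675,500 × 0.0056250 / (1 − (1+0.0056250)^−300) = $4,667.11.
Offer 2: at 6.00% the monthly rate is 0.0050000, so the payment is 675,500 × 0.0050000 / (1 − 1.0050000^−300) = $4,352.26.
Over 291 months: Offer 1 costs 291 × $4,667.11 = $1,358,129.01; Offer 2 costs 291 × $4,352.26 = $1,266,507.66.
Offer 2 is cheaper by $1,358,129.01 − $1,266,507.66 = $91,621.35.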